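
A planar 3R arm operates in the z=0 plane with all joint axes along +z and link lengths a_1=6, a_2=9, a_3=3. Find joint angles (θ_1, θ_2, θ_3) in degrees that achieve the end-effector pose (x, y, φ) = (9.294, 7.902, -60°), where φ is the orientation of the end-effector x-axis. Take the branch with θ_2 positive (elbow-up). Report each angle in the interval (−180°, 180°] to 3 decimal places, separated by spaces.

16.827 60.001 -136.828

wrist centre = target − a_3·(cos φ, sin φ) = (7.7940, 10.5001)
cos θ_2 = (170.9980−6²−9²)/(2·6·9) = 0.5000; θ_2 = 60.0012° (elbow-up)
β = atan2(10.5001,7.7940) = 53.4142°; ψ = atan2(7.7943,10.4998) = 36.5875°
θ_1 = β − ψ = 16.8267°
θ_3 = φ − θ_1 − θ_2 = -136.8279° (wrapped to (-180°,180°])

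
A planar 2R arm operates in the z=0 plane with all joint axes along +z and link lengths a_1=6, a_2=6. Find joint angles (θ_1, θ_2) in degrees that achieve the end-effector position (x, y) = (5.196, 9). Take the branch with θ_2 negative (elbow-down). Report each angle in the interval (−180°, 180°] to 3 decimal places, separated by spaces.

cos θ_2 = (107.9984−6²−6²)/(2·6·6) = 0.5000; θ_2 = -60.0015° (elbow-down)
β = atan2(9.0000,5.1960) = 60.0007°; ψ = atan2(-5.1962,8.9999) = -30.0007°
θ_1 = β − ψ = 90.0015°

90.001 -60.001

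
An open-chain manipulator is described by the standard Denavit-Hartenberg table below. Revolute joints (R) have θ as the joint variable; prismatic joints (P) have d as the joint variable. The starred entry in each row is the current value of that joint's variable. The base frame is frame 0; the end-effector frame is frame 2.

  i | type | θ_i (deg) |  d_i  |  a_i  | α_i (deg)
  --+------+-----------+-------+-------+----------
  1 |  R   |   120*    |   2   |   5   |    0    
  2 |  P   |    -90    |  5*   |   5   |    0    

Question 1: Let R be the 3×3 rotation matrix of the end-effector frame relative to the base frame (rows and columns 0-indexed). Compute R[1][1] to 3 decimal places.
0.866

End-effector y-axis (col 1 of R) = (-0.5000,0.8660,0.0000)
R[1][1] = 0.8660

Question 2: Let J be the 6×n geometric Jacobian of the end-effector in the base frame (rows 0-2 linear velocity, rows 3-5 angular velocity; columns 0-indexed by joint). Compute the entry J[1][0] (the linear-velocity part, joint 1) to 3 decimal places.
1.830

axis z_0 = ẑ; lever o_n−o_0 = (1.8301,6.8301,7.0000)
cross product → J_v[:, 0] = (-6.8301,1.8301,0.0000)
J_ω[:, 0] = z_0
entry J[1][0] = 1.8301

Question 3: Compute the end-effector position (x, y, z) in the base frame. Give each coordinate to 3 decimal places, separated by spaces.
after link 1: o_1 = (-2.5000, 4.3301, 2.0000)
after link 2: o_2 = (1.8301, 6.8301, 7.0000)

1.830 6.830 7.000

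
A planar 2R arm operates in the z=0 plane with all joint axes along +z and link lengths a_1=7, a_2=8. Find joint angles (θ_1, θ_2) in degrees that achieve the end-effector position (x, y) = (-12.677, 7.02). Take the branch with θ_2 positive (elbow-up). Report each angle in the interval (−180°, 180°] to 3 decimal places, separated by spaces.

134.996 30.008

cos θ_2 = (209.9867−7²−8²)/(2·7·8) = 0.8660; θ_2 = 30.0083° (elbow-up)
β = atan2(7.0200,-12.6770) = 151.0241°; ψ = atan2(4.0010,13.9276) = 16.0278°
θ_1 = β − ψ = 134.9963°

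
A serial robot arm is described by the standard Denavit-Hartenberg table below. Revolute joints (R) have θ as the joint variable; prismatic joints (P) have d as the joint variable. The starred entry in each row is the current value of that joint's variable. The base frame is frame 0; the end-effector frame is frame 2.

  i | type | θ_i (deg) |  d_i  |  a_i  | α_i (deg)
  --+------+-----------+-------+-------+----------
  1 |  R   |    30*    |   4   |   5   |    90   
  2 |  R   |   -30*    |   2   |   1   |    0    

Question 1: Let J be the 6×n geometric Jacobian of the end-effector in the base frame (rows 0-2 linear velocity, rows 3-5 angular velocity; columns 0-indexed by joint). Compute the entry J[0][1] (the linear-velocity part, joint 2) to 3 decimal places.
0.433

axis z_1 = (0.5000,-0.8660,0.0000); lever o_n−o_1 = (1.7500,-1.2990,-0.5000)
cross product → J_v[:, 1] = (0.4330,0.2500,0.8660)
J_ω[:, 1] = z_1
entry J[0][1] = 0.4330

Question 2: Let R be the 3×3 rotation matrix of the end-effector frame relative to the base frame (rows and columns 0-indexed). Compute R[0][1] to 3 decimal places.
0.433

End-effector y-axis (col 1 of R) = (0.4330,0.2500,0.8660)
R[0][1] = 0.4330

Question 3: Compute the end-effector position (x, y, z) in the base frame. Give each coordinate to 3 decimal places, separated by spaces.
6.080 1.201 3.500

after link 1: o_1 = (4.3301, 2.5000, 4.0000)
after link 2: o_2 = (6.0801, 1.2010, 3.5000)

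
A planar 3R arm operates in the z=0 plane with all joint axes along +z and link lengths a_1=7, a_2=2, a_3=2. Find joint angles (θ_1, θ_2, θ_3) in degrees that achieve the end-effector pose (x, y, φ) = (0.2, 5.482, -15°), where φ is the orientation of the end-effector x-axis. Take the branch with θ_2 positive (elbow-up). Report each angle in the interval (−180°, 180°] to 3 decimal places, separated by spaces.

90.000 120.012 134.988

wrist centre = target − a_3·(cos φ, sin φ) = (-1.7319, 5.9996)
cos θ_2 = (38.9950−7²−2²)/(2·7·2) = -0.5002; θ_2 = 120.0119° (elbow-up)
β = atan2(5.9996,-1.7319) = 106.1013°; ψ = atan2(1.7318,5.9996) = 16.1012°
θ_1 = β − ψ = 90.0001°
θ_3 = φ − θ_1 − θ_2 = 134.9880° (wrapped to (-180°,180°])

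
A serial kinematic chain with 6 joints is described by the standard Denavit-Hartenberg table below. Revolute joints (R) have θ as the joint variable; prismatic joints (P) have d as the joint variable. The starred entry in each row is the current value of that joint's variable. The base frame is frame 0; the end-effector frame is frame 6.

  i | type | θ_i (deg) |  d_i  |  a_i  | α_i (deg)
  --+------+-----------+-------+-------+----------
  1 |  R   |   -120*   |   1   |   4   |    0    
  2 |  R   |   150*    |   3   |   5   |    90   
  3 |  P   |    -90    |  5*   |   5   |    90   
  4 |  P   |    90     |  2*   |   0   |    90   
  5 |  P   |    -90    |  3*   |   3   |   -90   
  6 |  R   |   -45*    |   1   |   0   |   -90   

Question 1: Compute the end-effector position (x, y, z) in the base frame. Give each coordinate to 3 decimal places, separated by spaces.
6.196 -5.660 -4.000

after link 1: o_1 = (-2.0000, -3.4641, 1.0000)
after link 2: o_2 = (2.3301, -0.9641, 4.0000)
after link 3: o_3 = (4.8301, -5.2942, -1.0000)
after link 4: o_4 = (3.0981, -6.2942, -1.0000)
after link 5: o_5 = (5.6962, -4.7942, -4.0000)
after link 6: o_6 = (6.1962, -5.6603, -4.0000)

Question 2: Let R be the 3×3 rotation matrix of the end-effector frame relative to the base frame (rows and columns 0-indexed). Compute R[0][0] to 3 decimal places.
0.612

End-effector x-axis (col 0 of R) = (0.6124,0.3536,-0.7071)
R[0][0] = 0.6124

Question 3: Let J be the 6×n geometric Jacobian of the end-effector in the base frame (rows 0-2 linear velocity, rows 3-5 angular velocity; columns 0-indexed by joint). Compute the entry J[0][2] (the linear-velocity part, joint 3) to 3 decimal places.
0.500

prismatic axis z_2 = (0.5000,-0.8660,0.0000)
J_v[:, 2] = z_2; J_ω[:, 2] = (0,0,0)
entry J[0][2] = 0.5000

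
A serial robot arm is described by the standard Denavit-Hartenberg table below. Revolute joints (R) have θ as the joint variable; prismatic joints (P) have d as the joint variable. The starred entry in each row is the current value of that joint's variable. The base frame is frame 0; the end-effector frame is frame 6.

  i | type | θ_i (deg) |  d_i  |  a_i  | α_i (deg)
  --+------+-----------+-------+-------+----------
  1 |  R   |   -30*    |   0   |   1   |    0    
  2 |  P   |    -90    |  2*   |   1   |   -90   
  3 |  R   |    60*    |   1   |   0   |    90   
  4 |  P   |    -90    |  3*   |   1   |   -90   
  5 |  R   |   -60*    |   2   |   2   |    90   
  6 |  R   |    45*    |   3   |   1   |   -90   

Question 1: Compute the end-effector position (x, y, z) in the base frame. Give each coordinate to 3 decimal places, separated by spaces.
-2.197 -8.294 3.078

after link 1: o_1 = (0.8660, -0.5000, 0.0000)
after link 2: o_2 = (0.3660, -1.3660, 2.0000)
after link 3: o_3 = (1.2321, -1.8660, 2.0000)
after link 4: o_4 = (-0.9330, -3.6160, 3.5000)
after link 5: o_5 = (-3.0490, -5.2811, 2.6340)
after link 6: o_6 = (-2.1967, -8.2938, 3.0778)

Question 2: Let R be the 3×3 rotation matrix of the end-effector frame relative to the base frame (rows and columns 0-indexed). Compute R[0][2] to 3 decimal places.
0.395

End-effector z-axis (col 2 of R) = (0.3946,-0.0237,-0.9186)
R[0][2] = 0.3946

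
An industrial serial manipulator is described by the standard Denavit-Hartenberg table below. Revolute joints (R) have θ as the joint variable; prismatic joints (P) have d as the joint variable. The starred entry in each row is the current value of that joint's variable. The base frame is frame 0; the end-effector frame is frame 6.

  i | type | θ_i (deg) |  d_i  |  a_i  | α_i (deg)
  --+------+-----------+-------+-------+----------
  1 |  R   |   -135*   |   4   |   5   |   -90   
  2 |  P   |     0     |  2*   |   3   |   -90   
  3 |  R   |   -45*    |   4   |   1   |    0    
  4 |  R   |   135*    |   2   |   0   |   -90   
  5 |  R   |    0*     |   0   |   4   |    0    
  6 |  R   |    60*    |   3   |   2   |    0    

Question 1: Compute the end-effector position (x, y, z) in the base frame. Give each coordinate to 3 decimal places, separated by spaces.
after link 1: o_1 = (-3.5355, -3.5355, 4.0000)
after link 2: o_2 = (-4.2426, -7.0711, 4.0000)
after link 3: o_3 = (-4.2426, -8.0711, 0.0000)
after link 4: o_4 = (-4.2426, -8.0711, -2.0000)
after link 5: o_5 = (-7.0711, -5.2426, -2.0000)
after link 6: o_6 = (-5.6569, -2.4142, -0.2679)

-5.657 -2.414 -0.268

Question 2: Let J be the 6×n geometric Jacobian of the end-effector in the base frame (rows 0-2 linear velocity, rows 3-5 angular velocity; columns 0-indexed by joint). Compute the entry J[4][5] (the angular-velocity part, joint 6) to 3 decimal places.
0.707

axis z_5 = (0.7071,0.7071,-0.0000); lever o_n−o_5 = (1.4142,2.8284,1.7321)
cross product → J_v[:, 5] = (1.2247,-1.2247,1.0000)
J_ω[:, 5] = z_5
entry J[4][5] = 0.7071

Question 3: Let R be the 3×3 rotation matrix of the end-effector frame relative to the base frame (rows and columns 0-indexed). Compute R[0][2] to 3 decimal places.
0.707

End-effector z-axis (col 2 of R) = (0.7071,0.7071,-0.0000)
R[0][2] = 0.7071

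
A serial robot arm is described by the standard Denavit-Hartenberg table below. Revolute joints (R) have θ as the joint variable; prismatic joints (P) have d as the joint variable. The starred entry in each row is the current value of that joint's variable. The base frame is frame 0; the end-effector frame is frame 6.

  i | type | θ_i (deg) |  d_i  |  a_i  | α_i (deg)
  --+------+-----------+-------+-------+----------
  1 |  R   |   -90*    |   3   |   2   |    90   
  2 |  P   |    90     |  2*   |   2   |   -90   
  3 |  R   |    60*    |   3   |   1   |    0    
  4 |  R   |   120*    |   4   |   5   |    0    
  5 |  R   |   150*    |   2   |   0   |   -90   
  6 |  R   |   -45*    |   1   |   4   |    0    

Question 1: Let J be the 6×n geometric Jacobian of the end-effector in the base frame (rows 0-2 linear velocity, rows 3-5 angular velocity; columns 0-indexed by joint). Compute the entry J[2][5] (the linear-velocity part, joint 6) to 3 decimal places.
2.449

axis z_5 = (0.8660,0.0000,0.5000); lever o_n−o_5 = (-0.5482,2.8284,2.9495)
cross product → J_v[:, 5] = (-1.4142,-2.8284,2.4495)
J_ω[:, 5] = z_5
entry J[2][5] = 2.4495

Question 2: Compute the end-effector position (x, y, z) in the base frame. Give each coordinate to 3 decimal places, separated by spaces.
-1.682 9.828 3.449

after link 1: o_1 = (0.0000, -2.0000, 3.0000)
after link 2: o_2 = (-2.0000, -2.0000, 5.0000)
after link 3: o_3 = (-1.1340, 1.0000, 5.5000)
after link 4: o_4 = (-1.1340, 5.0000, 0.5000)
after link 5: o_5 = (-1.1340, 7.0000, 0.5000)
after link 6: o_6 = (-1.6822, 9.8284, 3.4495)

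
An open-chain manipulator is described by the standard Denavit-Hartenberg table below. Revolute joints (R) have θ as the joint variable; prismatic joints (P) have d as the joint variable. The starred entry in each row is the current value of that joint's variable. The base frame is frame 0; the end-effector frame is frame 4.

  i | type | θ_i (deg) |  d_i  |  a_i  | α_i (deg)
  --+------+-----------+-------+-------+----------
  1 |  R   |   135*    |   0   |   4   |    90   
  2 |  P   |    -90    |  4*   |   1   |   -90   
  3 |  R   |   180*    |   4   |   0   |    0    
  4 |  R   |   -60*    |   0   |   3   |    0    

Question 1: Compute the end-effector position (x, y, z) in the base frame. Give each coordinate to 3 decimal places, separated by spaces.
-4.666 6.648 0.500

after link 1: o_1 = (-2.8284, 2.8284, 0.0000)
after link 2: o_2 = (0.0000, 5.6569, -1.0000)
after link 3: o_3 = (-2.8284, 8.4853, -1.0000)
after link 4: o_4 = (-4.6655, 6.6482, 0.5000)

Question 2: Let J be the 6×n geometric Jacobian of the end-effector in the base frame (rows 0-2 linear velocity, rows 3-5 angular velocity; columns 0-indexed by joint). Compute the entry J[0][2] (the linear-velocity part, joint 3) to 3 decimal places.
1.061

axis z_2 = (-0.7071,0.7071,0.0000); lever o_n−o_2 = (-4.6655,0.9913,1.5000)
cross product → J_v[:, 2] = (1.0607,1.0607,2.5981)
J_ω[:, 2] = z_2
entry J[0][2] = 1.0607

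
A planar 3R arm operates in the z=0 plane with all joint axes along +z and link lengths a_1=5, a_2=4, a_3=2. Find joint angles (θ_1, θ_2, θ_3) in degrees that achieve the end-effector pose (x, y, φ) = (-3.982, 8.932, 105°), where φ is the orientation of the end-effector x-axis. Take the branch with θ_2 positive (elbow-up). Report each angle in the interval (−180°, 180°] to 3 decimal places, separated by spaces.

wrist centre = target − a_3·(cos φ, sin φ) = (-3.4644, 7.0001)
cos θ_2 = (61.0039−5²−4²)/(2·5·4) = 0.5001; θ_2 = 59.9936° (elbow-up)
β = atan2(7.0001,-3.4644) = 116.3307°; ψ = atan2(3.4639,7.0004) = 26.3268°
θ_1 = β − ψ = 90.0040°
θ_3 = φ − θ_1 − θ_2 = -44.9975° (wrapped to (-180°,180°])

90.004 59.994 -44.998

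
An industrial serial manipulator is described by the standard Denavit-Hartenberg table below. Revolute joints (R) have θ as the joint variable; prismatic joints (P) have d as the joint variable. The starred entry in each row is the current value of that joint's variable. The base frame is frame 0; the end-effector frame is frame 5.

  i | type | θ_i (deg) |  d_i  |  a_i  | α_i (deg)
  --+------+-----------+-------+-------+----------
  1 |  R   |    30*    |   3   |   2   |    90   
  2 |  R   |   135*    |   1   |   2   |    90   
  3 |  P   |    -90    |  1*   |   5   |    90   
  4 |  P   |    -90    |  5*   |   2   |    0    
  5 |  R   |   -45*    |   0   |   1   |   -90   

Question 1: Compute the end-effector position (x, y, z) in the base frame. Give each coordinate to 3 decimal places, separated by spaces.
0.877 4.309 -0.328

after link 1: o_1 = (1.7321, 1.0000, 3.0000)
after link 2: o_2 = (1.0073, -0.5731, 4.4142)
after link 3: o_3 = (-0.8803, 4.1105, 5.1213)
after link 4: o_4 = (0.9568, 5.1712, 0.1716)
after link 5: o_5 = (0.8773, 4.3088, -0.3284)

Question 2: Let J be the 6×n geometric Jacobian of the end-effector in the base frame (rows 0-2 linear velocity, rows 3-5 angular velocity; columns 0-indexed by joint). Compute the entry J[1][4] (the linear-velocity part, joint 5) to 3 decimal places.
axis z_4 = (0.6124,0.3536,-0.7071); lever o_n−o_4 = (-0.0795,-0.8624,-0.5000)
cross product → J_v[:, 4] = (-0.7866,0.3624,-0.5000)
J_ω[:, 4] = z_4
entry J[1][4] = 0.3624

0.362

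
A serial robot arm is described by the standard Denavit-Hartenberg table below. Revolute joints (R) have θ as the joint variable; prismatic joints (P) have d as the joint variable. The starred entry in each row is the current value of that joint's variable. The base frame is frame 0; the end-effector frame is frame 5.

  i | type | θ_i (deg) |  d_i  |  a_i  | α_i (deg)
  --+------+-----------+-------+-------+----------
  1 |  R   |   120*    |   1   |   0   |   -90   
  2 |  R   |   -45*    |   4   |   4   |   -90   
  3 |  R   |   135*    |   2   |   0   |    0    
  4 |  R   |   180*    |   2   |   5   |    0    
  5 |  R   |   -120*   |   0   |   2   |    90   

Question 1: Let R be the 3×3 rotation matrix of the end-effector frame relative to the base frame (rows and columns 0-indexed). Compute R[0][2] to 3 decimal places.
0.928

End-effector z-axis (col 2 of R) = (0.9280,0.3245,-0.1830)
R[0][2] = 0.9280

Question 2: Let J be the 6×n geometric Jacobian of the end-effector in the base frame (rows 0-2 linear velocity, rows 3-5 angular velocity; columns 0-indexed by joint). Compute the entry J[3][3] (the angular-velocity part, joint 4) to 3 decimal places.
-0.354

axis z_3 = (-0.3536,0.6124,-0.7071); lever o_n−o_3 = (-4.7842,0.1802,-0.2802)
cross product → J_v[:, 3] = (-0.0442,3.2839,2.8660)
J_ω[:, 3] = z_3
entry J[3][3] = -0.3536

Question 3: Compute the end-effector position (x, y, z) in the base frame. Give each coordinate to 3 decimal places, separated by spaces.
after link 1: o_1 = (0.0000, 0.0000, 1.0000)
after link 2: o_2 = (-4.8783, 0.4495, 3.8284)
after link 3: o_3 = (-5.5854, 1.6742, 2.4142)
after link 4: o_4 = (-10.6044, 3.2963, 3.5000)
after link 5: o_5 = (-10.3697, 1.8544, 2.1340)

-10.370 1.854 2.134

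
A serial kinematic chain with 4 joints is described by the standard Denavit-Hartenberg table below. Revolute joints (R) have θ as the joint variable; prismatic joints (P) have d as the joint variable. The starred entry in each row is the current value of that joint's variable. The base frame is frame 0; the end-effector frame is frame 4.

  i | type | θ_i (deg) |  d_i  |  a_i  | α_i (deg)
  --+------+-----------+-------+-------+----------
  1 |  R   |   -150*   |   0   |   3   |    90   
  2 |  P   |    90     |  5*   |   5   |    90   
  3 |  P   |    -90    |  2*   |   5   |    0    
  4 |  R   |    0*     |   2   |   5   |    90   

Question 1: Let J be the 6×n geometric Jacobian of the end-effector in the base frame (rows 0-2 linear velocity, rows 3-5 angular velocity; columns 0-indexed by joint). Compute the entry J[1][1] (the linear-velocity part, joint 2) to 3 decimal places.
0.866

prismatic axis z_1 = (-0.5000,0.8660,0.0000)
J_v[:, 1] = z_1; J_ω[:, 1] = (0,0,0)
entry J[1][1] = 0.8660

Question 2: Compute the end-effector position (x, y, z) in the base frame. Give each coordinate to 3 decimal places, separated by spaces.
after link 1: o_1 = (-2.5981, -1.5000, 0.0000)
after link 2: o_2 = (-5.0981, 2.8301, 5.0000)
after link 3: o_3 = (-4.3301, -2.5000, 5.0000)
after link 4: o_4 = (-3.5622, -7.8301, 5.0000)

-3.562 -7.830 5.000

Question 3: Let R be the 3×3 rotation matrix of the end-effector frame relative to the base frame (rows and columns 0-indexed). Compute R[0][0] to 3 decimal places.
End-effector x-axis (col 0 of R) = (0.5000,-0.8660,0.0000)
R[0][0] = 0.5000

0.500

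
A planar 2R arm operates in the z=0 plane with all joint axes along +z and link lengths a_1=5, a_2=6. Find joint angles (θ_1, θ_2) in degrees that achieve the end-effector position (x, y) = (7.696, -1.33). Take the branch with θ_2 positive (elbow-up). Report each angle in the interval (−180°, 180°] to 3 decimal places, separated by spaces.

cos θ_2 = (60.9973−5²−6²)/(2·5·6) = -0.0000; θ_2 = 90.0026° (elbow-up)
β = atan2(-1.3300,7.6960) = -9.8048°; ψ = atan2(6.0000,4.9997) = 50.1959°
θ_1 = β − ψ = -60.0008°

-60.001 90.003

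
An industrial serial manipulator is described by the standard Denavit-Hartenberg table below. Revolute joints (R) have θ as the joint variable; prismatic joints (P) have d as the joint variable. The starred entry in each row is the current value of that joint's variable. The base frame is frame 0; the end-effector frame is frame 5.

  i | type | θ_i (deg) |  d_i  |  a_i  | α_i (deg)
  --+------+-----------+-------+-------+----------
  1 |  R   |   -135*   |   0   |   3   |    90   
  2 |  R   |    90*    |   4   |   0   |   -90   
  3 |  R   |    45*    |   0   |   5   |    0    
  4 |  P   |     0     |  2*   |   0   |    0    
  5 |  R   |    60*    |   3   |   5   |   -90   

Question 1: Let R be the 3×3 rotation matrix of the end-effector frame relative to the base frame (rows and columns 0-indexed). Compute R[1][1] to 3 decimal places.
End-effector y-axis (col 1 of R) = (-0.7071,-0.7071,-0.0000)
R[1][1] = -0.7071

-0.707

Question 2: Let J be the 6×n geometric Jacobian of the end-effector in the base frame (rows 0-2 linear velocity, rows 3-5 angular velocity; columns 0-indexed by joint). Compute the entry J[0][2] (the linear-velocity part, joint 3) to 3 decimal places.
axis z_2 = (0.7071,0.7071,0.0000); lever o_n−o_2 = (9.4506,-2.3795,2.2414)
cross product → J_v[:, 2] = (1.5849,-1.5849,-8.3652)
J_ω[:, 2] = z_2
entry J[0][2] = 1.5849

1.585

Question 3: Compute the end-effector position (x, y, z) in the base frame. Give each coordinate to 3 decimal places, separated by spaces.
4.501 -1.672 2.241

after link 1: o_1 = (-2.1213, -2.1213, 0.0000)
after link 2: o_2 = (-4.9497, 0.7071, 0.0000)
after link 3: o_3 = (-2.4497, -1.7929, 3.5355)
after link 4: o_4 = (-1.0355, -0.3787, 3.5355)
after link 5: o_5 = (4.5008, -1.6724, 2.2414)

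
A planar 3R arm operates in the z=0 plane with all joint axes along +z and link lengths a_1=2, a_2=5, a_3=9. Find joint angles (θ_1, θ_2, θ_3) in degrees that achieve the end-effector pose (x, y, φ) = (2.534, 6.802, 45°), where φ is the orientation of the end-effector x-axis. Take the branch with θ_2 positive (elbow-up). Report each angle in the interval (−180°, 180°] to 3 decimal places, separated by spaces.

wrist centre = target − a_3·(cos φ, sin φ) = (-3.8300, 0.4380)
cos θ_2 = (14.8605−2²−5²)/(2·2·5) = -0.7070; θ_2 = 134.9894° (elbow-up)
β = atan2(0.4380,-3.8300) = 173.4753°; ψ = atan2(3.5362,-1.5349) = 113.4632°
θ_1 = β − ψ = 60.0121°
θ_3 = φ − θ_1 − θ_2 = -150.0015° (wrapped to (-180°,180°])

60.012 134.989 -150.002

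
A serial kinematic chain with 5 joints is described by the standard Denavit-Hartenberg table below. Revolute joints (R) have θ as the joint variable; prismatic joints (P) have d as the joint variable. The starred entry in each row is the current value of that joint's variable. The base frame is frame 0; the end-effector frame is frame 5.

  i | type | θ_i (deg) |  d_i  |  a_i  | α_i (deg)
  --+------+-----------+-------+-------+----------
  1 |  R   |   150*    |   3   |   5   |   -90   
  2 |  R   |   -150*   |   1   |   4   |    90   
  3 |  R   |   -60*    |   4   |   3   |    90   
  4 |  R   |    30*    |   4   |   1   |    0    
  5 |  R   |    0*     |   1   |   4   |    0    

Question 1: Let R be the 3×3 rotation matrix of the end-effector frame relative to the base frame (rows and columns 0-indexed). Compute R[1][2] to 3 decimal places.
0.808

End-effector z-axis (col 2 of R) = (-0.3995,0.8080,-0.4330)
R[1][2] = 0.8080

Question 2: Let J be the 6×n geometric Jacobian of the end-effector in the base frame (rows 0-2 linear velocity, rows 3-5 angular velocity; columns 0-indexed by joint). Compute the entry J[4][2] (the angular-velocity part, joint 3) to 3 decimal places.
axis z_2 = (0.4330,-0.2500,-0.8660); lever o_n−o_2 = (6.7398,6.3256,-5.9617)
cross product → J_v[:, 2] = (6.9686,-3.2554,4.4240)
J_ω[:, 2] = z_2
entry J[4][2] = -0.2500

-0.250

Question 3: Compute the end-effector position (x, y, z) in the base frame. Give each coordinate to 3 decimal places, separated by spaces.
after link 1: o_1 = (-4.3301, 2.5000, 3.0000)
after link 2: o_2 = (-1.8301, -0.0981, 5.0000)
after link 3: o_3 = (2.3260, 0.5024, 2.2859)
after link 4: o_4 = (1.6442, 4.0715, 0.3373)
after link 5: o_5 = (4.9097, 6.2276, -0.9617)

4.910 6.228 -0.962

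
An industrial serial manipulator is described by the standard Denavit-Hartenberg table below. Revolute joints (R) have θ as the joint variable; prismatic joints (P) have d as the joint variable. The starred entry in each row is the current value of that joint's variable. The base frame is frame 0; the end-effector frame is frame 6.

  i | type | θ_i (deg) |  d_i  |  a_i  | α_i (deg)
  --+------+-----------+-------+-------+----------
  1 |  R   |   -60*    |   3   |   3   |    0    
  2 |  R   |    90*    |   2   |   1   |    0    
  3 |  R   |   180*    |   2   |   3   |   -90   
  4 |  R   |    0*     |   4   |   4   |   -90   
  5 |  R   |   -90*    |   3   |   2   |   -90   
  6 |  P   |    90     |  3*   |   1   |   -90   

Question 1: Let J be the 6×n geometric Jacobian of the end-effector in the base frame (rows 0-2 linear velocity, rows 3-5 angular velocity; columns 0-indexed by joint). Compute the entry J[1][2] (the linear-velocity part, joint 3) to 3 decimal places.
-5.660

axis z_2 = (0.0000,0.0000,1.0000); lever o_n−o_2 = (-5.6603,-10.1962,0.0000)
cross product → J_v[:, 2] = (10.1962,-5.6603,0.0000)
J_ω[:, 2] = z_2
entry J[1][2] = -5.6603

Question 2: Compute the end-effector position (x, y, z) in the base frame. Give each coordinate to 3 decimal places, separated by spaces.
after link 1: o_1 = (1.5000, -2.5981, 3.0000)
after link 2: o_2 = (2.3660, -2.0981, 5.0000)
after link 3: o_3 = (-0.2321, -3.5981, 7.0000)
after link 4: o_4 = (-1.6962, -9.0622, 7.0000)
after link 5: o_5 = (-0.6962, -10.7942, 4.0000)
after link 6: o_6 = (-3.2942, -12.2942, 5.0000)

-3.294 -12.294 5.000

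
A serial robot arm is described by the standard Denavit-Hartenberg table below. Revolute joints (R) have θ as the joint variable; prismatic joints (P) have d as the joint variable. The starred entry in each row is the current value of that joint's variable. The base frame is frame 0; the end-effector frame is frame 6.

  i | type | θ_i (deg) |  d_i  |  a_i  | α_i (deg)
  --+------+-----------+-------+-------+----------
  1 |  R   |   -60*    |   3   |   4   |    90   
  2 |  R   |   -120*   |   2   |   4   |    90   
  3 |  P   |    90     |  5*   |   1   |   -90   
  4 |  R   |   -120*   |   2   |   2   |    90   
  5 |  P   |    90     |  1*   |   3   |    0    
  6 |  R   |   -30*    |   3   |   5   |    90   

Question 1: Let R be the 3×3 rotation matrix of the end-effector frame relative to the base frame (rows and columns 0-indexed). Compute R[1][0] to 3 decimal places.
End-effector x-axis (col 0 of R) = (0.2455,0.0748,0.9665)
R[1][0] = 0.0748

0.075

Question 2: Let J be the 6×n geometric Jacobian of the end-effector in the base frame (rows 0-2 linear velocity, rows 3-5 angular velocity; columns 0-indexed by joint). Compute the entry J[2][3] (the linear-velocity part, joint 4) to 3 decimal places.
axis z_3 = (0.2500,-0.4330,0.8660); lever o_n−o_3 = (6.4596,0.2398,9.0287)
cross product → J_v[:, 3] = (-4.1172,3.3370,2.8571)
J_ω[:, 3] = z_3
entry J[2][3] = 2.8571

2.857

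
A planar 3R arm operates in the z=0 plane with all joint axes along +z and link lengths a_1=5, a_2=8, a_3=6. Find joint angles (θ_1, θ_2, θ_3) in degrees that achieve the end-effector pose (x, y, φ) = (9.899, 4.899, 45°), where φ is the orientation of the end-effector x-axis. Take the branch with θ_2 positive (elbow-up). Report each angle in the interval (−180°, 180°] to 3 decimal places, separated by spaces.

wrist centre = target − a_3·(cos φ, sin φ) = (5.6564, 0.6564)
cos θ_2 = (32.4252−5²−8²)/(2·5·8) = -0.7072; θ_2 = 135.0063° (elbow-up)
β = atan2(0.6564,5.6564) = 6.6190°; ψ = atan2(5.6562,-0.6575) = 96.6303°
θ_1 = β − ψ = -90.0113°
θ_3 = φ − θ_1 − θ_2 = 0.0050° (wrapped to (-180°,180°])

-90.011 135.006 0.005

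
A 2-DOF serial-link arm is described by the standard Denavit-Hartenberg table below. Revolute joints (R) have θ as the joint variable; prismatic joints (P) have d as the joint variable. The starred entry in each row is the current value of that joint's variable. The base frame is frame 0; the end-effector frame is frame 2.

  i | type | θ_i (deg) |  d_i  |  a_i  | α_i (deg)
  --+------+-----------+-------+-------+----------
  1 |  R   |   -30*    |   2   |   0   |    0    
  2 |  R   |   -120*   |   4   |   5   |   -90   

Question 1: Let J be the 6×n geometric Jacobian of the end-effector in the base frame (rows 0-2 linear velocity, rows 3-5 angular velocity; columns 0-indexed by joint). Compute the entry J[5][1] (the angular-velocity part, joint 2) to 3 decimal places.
axis z_1 = (0.0000,0.0000,1.0000); lever o_n−o_1 = (-4.3301,-2.5000,4.0000)
cross product → J_v[:, 1] = (2.5000,-4.3301,0.0000)
J_ω[:, 1] = z_1
entry J[5][1] = 1.0000

1.000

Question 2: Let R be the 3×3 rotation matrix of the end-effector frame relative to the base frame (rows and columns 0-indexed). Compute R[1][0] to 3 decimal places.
End-effector x-axis (col 0 of R) = (-0.8660,-0.5000,0.0000)
R[1][0] = -0.5000

-0.500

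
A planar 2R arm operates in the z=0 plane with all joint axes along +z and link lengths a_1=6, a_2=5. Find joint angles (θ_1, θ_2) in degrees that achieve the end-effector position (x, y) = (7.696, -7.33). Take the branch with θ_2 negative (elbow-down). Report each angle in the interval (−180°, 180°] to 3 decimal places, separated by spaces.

cos θ_2 = (112.9573−6²−5²)/(2·6·5) = 0.8660; θ_2 = -30.0080° (elbow-down)
β = atan2(-7.3300,7.6960) = -43.6047°; ψ = atan2(-2.5006,10.3298) = -13.6082°
θ_1 = β − ψ = -29.9964°

-29.996 -30.008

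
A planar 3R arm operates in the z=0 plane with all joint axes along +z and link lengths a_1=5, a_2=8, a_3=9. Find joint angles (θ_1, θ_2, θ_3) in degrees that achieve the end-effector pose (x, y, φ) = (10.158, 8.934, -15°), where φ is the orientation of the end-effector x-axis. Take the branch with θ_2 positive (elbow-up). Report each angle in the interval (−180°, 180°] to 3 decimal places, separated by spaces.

wrist centre = target − a_3·(cos φ, sin φ) = (1.4647, 11.2634)
cos θ_2 = (129.0088−5²−8²)/(2·5·8) = 0.5001; θ_2 = 59.9927° (elbow-up)
β = atan2(11.2634,1.4647) = 82.5909°; ψ = atan2(6.9277,9.0009) = 37.5844°
θ_1 = β − ψ = 45.0066°
θ_3 = φ − θ_1 − θ_2 = -119.9993° (wrapped to (-180°,180°])

45.007 59.993 -119.999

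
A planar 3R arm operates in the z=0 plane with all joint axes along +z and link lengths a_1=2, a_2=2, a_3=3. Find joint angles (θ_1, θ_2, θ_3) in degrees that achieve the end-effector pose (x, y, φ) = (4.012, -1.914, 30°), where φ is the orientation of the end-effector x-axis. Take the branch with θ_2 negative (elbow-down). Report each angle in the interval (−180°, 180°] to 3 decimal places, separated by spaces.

-44.991 -45.023 120.014

wrist centre = target − a_3·(cos φ, sin φ) = (1.4139, -3.4140)
cos θ_2 = (13.6546−2²−2²)/(2·2·2) = 0.7068; θ_2 = -45.0231° (elbow-down)
β = atan2(-3.4140,1.4139) = -67.5029°; ψ = atan2(-1.4148,3.4136) = -22.5115°
θ_1 = β − ψ = -44.9914°
θ_3 = φ − θ_1 − θ_2 = 120.0144° (wrapped to (-180°,180°])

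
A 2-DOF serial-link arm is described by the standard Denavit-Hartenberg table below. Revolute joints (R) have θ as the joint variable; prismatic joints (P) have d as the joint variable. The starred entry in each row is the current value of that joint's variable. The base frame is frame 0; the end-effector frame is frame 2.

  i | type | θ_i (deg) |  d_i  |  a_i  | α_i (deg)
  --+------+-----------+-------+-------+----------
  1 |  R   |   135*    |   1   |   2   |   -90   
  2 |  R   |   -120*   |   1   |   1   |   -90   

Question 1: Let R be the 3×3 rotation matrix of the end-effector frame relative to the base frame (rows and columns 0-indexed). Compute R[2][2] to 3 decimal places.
0.500

End-effector z-axis (col 2 of R) = (-0.6124,0.6124,0.5000)
R[2][2] = 0.5000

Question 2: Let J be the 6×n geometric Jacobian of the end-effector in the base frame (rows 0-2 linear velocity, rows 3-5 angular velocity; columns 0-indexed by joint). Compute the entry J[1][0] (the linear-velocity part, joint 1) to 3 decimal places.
axis z_0 = ẑ; lever o_n−o_0 = (-1.7678,0.3536,1.8660)
cross product → J_v[:, 0] = (-0.3536,-1.7678,0.0000)
J_ω[:, 0] = z_0
entry J[1][0] = -1.7678

-1.768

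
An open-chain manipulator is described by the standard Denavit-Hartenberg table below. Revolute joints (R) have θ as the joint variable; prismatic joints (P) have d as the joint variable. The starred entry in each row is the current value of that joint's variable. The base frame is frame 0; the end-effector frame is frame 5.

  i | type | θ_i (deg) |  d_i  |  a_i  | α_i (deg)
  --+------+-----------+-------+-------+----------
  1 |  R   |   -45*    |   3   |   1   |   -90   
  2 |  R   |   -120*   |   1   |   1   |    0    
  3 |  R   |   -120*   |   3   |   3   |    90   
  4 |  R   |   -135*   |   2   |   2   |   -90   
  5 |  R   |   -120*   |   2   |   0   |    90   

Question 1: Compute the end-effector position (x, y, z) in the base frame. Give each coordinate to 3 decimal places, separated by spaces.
1.346 0.311 0.268

after link 1: o_1 = (0.7071, -0.7071, 3.0000)
after link 2: o_2 = (1.0607, 0.3536, 3.8660)
after link 3: o_3 = (2.1213, 3.5355, 1.2679)
after link 4: o_4 = (2.8461, 0.8108, 1.4927)
after link 5: o_5 = (1.3461, 0.3108, 0.2679)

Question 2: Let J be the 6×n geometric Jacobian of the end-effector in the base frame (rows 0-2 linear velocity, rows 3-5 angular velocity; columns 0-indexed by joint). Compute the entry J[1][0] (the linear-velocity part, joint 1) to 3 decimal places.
axis z_0 = ẑ; lever o_n−o_0 = (1.3461,0.3108,0.2679)
cross product → J_v[:, 0] = (-0.3108,1.3461,0.0000)
J_ω[:, 0] = z_0
entry J[1][0] = 1.3461

1.346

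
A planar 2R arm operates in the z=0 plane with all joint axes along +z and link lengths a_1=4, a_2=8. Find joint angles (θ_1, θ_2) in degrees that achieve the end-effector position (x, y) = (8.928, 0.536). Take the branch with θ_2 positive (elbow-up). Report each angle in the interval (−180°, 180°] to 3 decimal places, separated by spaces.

cos θ_2 = (79.9965−4²−8²)/(2·4·8) = -0.0001; θ_2 = 90.0032° (elbow-up)
β = atan2(0.5360,8.9280) = 3.4357°; ψ = atan2(8.0000,3.9996) = 63.4375°
θ_1 = β − ψ = -60.0018°

-60.002 90.003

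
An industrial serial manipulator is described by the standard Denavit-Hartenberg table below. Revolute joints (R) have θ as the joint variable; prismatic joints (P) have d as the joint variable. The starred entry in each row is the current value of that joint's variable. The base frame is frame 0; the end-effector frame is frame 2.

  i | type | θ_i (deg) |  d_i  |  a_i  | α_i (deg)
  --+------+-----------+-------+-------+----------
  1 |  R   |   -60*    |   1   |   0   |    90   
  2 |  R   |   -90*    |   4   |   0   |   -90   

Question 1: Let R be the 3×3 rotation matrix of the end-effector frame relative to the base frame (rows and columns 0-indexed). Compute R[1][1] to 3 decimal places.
0.500

End-effector y-axis (col 1 of R) = (0.8660,0.5000,-0.0000)
R[1][1] = 0.5000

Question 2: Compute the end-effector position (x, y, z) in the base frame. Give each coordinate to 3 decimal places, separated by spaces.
-3.464 -2.000 1.000

after link 1: o_1 = (0.0000, 0.0000, 1.0000)
after link 2: o_2 = (-3.4641, -2.0000, 1.0000)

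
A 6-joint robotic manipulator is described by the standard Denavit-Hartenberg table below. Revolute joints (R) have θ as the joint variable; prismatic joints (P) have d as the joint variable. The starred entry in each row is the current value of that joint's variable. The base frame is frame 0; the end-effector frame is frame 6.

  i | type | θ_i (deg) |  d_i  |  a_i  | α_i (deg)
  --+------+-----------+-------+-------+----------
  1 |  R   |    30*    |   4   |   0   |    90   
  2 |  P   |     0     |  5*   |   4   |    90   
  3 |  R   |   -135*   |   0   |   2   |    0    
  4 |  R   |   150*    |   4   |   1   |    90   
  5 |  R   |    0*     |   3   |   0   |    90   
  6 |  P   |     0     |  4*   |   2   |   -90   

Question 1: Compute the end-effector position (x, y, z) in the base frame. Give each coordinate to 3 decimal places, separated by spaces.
6.154 1.862 4.000

after link 1: o_1 = (0.0000, 0.0000, 4.0000)
after link 2: o_2 = (5.9641, -2.3301, 4.0000)
after link 3: o_3 = (4.0322, -1.8125, 4.0000)
after link 4: o_4 = (4.9982, -1.5537, 0.0000)
after link 5: o_5 = (4.2217, 1.3441, -0.0000)
after link 6: o_6 = (6.1536, 1.8617, 4.0000)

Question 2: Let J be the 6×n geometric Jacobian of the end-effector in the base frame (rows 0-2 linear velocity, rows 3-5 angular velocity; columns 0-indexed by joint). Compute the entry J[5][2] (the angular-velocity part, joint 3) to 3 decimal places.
axis z_2 = (0.0000,-0.0000,-1.0000); lever o_n−o_2 = (0.1895,4.1919,-0.0000)
cross product → J_v[:, 2] = (4.1919,-0.1895,0.0000)
J_ω[:, 2] = z_2
entry J[5][2] = -1.0000

-1.000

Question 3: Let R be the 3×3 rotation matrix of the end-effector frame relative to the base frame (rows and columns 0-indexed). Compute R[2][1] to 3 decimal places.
End-effector y-axis (col 1 of R) = (0.0000,-0.0000,-1.0000)
R[2][1] = -1.0000

-1.000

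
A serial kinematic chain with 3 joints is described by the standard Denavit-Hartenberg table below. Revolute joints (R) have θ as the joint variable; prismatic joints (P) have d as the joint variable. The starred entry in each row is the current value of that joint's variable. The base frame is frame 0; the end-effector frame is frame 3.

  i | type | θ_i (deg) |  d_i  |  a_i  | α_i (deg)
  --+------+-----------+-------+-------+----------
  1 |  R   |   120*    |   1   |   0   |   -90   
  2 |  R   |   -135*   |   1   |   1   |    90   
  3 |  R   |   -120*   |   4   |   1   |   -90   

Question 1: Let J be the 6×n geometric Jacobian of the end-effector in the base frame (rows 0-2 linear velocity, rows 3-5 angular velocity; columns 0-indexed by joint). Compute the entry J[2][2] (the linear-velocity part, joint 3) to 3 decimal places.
0.612

axis z_2 = (0.3536,-0.6124,-0.7071); lever o_n−o_2 = (1.9874,-1.7103,-3.1820)
cross product → J_v[:, 2] = (0.7392,-0.2803,0.6124)
J_ω[:, 2] = z_2
entry J[2][2] = 0.6124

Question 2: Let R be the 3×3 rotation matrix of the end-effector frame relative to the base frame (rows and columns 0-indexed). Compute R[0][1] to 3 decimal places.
-0.354

End-effector y-axis (col 1 of R) = (-0.3536,0.6124,0.7071)
R[0][1] = -0.3536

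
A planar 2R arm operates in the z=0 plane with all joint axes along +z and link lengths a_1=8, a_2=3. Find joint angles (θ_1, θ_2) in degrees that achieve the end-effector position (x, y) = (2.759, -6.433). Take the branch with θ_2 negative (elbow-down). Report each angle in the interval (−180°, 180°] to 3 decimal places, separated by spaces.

cos θ_2 = (48.9956−8²−3²)/(2·8·3) = -0.5001; θ_2 = -120.0061° (elbow-down)
β = atan2(-6.4330,2.7590) = -66.7864°; ψ = atan2(-2.5979,6.4997) = -21.7864°
θ_1 = β − ψ = -44.9999°

-45.000 -120.006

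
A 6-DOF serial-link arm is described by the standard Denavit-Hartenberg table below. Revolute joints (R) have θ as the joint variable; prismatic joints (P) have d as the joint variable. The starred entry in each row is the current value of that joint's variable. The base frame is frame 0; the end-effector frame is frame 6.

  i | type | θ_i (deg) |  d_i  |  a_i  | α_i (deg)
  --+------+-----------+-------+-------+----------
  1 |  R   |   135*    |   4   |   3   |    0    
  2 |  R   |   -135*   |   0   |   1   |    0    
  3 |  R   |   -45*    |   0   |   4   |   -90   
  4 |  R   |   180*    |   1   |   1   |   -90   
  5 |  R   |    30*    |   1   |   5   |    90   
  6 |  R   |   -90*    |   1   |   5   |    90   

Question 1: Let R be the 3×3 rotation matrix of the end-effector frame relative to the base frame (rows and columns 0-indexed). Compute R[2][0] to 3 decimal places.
End-effector x-axis (col 0 of R) = (0.0000,-0.0000,-1.0000)
R[2][0] = -1.0000

-1.000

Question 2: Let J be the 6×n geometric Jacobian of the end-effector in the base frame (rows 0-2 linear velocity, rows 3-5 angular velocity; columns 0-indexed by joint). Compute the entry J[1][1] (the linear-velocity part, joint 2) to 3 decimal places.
axis z_1 = (0.0000,0.0000,1.0000); lever o_n−o_1 = (-0.7424,0.8458,-4.0000)
cross product → J_v[:, 1] = (-0.8458,-0.7424,0.0000)
J_ω[:, 1] = z_1
entry J[1][1] = -0.7424

-0.742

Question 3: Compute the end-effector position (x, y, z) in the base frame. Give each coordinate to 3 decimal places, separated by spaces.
-2.864 2.967 -0.000

after link 1: o_1 = (-2.1213, 2.1213, 4.0000)
after link 2: o_2 = (-1.1213, 2.1213, 4.0000)
after link 3: o_3 = (1.7071, -0.7071, 4.0000)
after link 4: o_4 = (1.7071, 0.7071, 4.0000)
after link 5: o_5 = (-3.1225, 2.0012, 5.0000)
after link 6: o_6 = (-2.8637, 2.9671, -0.0000)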